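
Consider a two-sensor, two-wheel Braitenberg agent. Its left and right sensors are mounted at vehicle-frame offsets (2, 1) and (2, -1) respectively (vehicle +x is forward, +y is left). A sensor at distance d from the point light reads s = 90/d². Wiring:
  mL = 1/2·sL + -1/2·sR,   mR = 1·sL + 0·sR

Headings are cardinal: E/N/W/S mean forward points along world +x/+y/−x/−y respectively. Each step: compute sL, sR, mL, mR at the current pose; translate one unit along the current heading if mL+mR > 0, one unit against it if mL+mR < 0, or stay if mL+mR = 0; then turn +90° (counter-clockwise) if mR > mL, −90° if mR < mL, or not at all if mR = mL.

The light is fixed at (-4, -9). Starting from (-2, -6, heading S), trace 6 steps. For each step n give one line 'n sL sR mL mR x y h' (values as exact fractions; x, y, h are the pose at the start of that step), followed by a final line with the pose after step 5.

n=0: pose=(-2,-6,S); sL=9, sR=45; mL=-18, mR=9; mL+mR=-9 → advance -1; mR−mL=27 → turn +1·90°
n=1: pose=(-2,-5,E); sL=90/41, sR=18/5; mL=-144/205, mR=90/41; mL+mR=306/205 → advance +1; mR−mL=594/205 → turn +1·90°
n=2: pose=(-1,-5,N); sL=9/4, sR=45/26; mL=27/104, mR=9/4; mL+mR=261/104 → advance +1; mR−mL=207/104 → turn +1·90°
n=3: pose=(-1,-4,W); sL=90/17, sR=90/37; mL=900/629, mR=90/17; mL+mR=4230/629 → advance +1; mR−mL=2430/629 → turn +1·90°
n=4: pose=(-2,-4,S); sL=5, sR=9; mL=-2, mR=5; mL+mR=3 → advance +1; mR−mL=7 → turn +1·90°
n=5: pose=(-2,-5,E); sL=90/41, sR=18/5; mL=-144/205, mR=90/41; mL+mR=306/205 → advance +1; mR−mL=594/205 → turn +1·90°

0 9 45 -18 9 -2 -6 S
1 90/41 18/5 -144/205 90/41 -2 -5 E
2 9/4 45/26 27/104 9/4 -1 -5 N
3 90/17 90/37 900/629 90/17 -1 -4 W
4 5 9 -2 5 -2 -4 S
5 90/41 18/5 -144/205 90/41 -2 -5 E
final -1 -5 N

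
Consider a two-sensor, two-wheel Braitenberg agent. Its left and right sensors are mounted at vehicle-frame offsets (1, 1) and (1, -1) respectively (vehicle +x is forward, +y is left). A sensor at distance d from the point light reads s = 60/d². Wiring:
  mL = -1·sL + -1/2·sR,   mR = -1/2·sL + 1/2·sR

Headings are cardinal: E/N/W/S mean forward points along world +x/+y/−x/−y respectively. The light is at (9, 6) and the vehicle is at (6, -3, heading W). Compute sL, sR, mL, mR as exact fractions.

left sensor world pos  = (5, -4); dL² = 116
right sensor world pos = (5, -2); dR² = 80
sL = 60/116 = 15/29
sR = 60/80 = 3/4
mL = -1·sL + -1/2·sR = -207/232
mR = -1/2·sL + 1/2·sR = 27/232

15/29 3/4 -207/232 27/232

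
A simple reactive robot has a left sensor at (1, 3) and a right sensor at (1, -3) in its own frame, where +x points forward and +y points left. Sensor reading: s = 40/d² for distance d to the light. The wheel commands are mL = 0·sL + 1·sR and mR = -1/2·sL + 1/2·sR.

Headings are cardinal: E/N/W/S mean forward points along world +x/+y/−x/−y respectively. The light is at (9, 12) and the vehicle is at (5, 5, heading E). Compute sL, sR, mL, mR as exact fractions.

left sensor world pos  = (6, 8); dL² = 25
right sensor world pos = (6, 2); dR² = 109
sL = 40/25 = 8/5
sR = 40/109 = 40/109
mL = 0·sL + 1·sR = 40/109
mR = -1/2·sL + 1/2·sR = -336/545

8/5 40/109 40/109 -336/545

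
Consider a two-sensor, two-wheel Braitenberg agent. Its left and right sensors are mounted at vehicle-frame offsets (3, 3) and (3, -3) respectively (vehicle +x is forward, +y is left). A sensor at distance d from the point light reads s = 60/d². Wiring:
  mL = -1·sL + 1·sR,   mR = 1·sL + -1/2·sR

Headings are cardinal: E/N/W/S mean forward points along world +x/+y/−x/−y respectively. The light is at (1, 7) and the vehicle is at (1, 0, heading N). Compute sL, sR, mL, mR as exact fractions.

12/5 12/5 0 6/5

left sensor world pos  = (-2, 3); dL² = 25
right sensor world pos = (4, 3); dR² = 25
sL = 60/25 = 12/5
sR = 60/25 = 12/5
mL = -1·sL + 1·sR = 0
mR = 1·sL + -1/2·sR = 6/5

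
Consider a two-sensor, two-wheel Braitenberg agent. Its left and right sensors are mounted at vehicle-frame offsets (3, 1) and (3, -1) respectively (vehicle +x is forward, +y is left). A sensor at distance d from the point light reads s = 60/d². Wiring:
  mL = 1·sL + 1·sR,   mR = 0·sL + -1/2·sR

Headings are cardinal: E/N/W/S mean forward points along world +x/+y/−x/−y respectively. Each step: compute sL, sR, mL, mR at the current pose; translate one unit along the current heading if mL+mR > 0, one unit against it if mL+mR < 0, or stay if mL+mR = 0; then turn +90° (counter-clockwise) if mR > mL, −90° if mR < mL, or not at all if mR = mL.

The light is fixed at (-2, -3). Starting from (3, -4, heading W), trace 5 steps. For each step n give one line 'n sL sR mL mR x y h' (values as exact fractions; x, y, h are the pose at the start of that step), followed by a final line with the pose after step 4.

n=0: pose=(3,-4,W); sL=15/2, sR=15; mL=45/2, mR=-15/2; mL+mR=15 → advance +1; mR−mL=-30 → turn -1·90°
n=1: pose=(2,-4,N); sL=60/13, sR=60/29; mL=2520/377, mR=-30/29; mL+mR=2130/377 → advance +1; mR−mL=-2910/377 → turn -1·90°
n=2: pose=(2,-3,E); sL=6/5, sR=6/5; mL=12/5, mR=-3/5; mL+mR=9/5 → advance +1; mR−mL=-3 → turn -1·90°
n=3: pose=(3,-3,S); sL=4/3, sR=12/5; mL=56/15, mR=-6/5; mL+mR=38/15 → advance +1; mR−mL=-74/15 → turn -1·90°
n=4: pose=(3,-4,W); sL=15/2, sR=15; mL=45/2, mR=-15/2; mL+mR=15 → advance +1; mR−mL=-30 → turn -1·90°

0 15/2 15 45/2 -15/2 3 -4 W
1 60/13 60/29 2520/377 -30/29 2 -4 N
2 6/5 6/5 12/5 -3/5 2 -3 E
3 4/3 12/5 56/15 -6/5 3 -3 S
4 15/2 15 45/2 -15/2 3 -4 W
final 2 -4 N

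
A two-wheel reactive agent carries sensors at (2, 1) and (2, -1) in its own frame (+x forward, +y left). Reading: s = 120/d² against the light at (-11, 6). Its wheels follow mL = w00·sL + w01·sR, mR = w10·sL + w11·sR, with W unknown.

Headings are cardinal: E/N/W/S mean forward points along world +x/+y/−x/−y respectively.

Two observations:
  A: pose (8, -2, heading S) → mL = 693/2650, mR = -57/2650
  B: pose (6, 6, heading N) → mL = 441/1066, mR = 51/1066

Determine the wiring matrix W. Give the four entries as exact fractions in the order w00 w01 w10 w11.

1/2 1/2 1/2 -1/2

obs A: pose=(8,-2,S) → sL=6/25, sR=15/53, mL=693/2650, mR=-57/2650
obs B: pose=(6,6,N) → sL=6/13, sR=15/41, mL=441/1066, mR=51/1066
sensor matrix S = [[6/25, 15/53], [6/13, 15/41]]; det S = -6048/141245
solve [mL_A; mL_B] = S·[w00; w01] and [mR_A; mR_B] = S·[w10; w11]:
  w00 = 1/2, w01 = 1/2, w10 = 1/2, w11 = -1/2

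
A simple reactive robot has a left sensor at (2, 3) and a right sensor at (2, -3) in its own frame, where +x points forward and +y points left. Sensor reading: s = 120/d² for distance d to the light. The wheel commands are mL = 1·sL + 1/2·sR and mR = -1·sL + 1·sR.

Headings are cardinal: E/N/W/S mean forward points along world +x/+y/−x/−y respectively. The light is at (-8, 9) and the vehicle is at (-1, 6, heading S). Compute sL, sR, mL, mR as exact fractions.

24/25 120/41 2484/1025 2016/1025

left sensor world pos  = (2, 4); dL² = 125
right sensor world pos = (-4, 4); dR² = 41
sL = 120/125 = 24/25
sR = 120/41 = 120/41
mL = 1·sL + 1/2·sR = 2484/1025
mR = -1·sL + 1·sR = 2016/1025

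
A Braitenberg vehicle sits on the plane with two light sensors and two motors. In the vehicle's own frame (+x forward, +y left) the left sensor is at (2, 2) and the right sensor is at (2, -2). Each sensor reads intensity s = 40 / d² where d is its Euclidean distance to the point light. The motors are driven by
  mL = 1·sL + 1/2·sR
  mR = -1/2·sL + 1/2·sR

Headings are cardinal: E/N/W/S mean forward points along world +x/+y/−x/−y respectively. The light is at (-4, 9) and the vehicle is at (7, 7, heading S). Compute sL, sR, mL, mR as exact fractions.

8/37 40/97 1516/3589 352/3589

left sensor world pos  = (9, 5); dL² = 185
right sensor world pos = (5, 5); dR² = 97
sL = 40/185 = 8/37
sR = 40/97 = 40/97
mL = 1·sL + 1/2·sR = 1516/3589
mR = -1/2·sL + 1/2·sR = 352/3589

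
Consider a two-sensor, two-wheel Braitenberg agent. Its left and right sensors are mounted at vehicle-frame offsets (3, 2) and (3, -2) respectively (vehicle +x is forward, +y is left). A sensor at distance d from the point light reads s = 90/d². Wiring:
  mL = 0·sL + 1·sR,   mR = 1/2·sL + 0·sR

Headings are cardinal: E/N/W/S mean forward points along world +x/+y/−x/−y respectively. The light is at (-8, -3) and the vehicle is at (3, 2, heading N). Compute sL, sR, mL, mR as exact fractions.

18/29 90/233 90/233 9/29

left sensor world pos  = (1, 5); dL² = 145
right sensor world pos = (5, 5); dR² = 233
sL = 90/145 = 18/29
sR = 90/233 = 90/233
mL = 0·sL + 1·sR = 90/233
mR = 1/2·sL + 0·sR = 9/29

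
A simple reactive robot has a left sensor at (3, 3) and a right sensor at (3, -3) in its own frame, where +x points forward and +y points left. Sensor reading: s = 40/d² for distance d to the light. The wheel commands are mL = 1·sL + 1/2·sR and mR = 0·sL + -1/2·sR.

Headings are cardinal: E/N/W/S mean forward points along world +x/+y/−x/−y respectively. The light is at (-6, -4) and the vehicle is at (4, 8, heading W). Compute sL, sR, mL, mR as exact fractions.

4/13 20/137 678/1781 -10/137

left sensor world pos  = (1, 5); dL² = 130
right sensor world pos = (1, 11); dR² = 274
sL = 40/130 = 4/13
sR = 40/274 = 20/137
mL = 1·sL + 1/2·sR = 678/1781
mR = 0·sL + -1/2·sR = -10/137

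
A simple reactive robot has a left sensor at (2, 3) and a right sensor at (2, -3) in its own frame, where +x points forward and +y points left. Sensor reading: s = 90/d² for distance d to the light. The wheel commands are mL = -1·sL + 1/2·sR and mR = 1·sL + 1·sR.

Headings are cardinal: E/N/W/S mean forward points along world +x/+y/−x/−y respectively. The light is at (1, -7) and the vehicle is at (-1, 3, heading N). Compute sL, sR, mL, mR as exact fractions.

left sensor world pos  = (-4, 5); dL² = 169
right sensor world pos = (2, 5); dR² = 145
sL = 90/169 = 90/169
sR = 90/145 = 18/29
mL = -1·sL + 1/2·sR = -1089/4901
mR = 1·sL + 1·sR = 5652/4901

90/169 18/29 -1089/4901 5652/4901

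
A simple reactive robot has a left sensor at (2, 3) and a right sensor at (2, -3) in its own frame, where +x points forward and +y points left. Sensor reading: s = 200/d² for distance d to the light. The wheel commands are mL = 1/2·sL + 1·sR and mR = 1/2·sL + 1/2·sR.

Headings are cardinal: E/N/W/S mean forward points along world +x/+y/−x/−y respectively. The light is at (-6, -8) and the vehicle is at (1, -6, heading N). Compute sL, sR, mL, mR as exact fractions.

left sensor world pos  = (-2, -4); dL² = 32
right sensor world pos = (4, -4); dR² = 116
sL = 200/32 = 25/4
sR = 200/116 = 50/29
mL = 1/2·sL + 1·sR = 1125/232
mR = 1/2·sL + 1/2·sR = 925/232

25/4 50/29 1125/232 925/232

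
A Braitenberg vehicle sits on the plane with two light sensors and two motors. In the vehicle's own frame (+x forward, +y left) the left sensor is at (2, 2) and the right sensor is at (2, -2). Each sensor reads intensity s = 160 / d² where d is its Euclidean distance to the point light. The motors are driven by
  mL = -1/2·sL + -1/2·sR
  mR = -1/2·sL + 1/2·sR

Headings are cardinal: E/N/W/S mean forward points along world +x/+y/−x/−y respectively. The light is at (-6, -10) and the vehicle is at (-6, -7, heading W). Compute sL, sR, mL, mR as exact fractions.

left sensor world pos  = (-8, -9); dL² = 5
right sensor world pos = (-8, -5); dR² = 29
sL = 160/5 = 32
sR = 160/29 = 160/29
mL = -1/2·sL + -1/2·sR = -544/29
mR = -1/2·sL + 1/2·sR = -384/29

32 160/29 -544/29 -384/29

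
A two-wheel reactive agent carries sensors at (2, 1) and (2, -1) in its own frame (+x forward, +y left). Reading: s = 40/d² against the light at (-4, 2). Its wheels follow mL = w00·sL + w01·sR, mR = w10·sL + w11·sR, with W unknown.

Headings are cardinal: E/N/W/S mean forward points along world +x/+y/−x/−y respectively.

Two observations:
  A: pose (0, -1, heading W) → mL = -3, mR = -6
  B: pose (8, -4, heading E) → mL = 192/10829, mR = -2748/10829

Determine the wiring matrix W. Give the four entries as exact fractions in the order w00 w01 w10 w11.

obs A: pose=(0,-1,W) → sL=2, sR=5, mL=-3, mR=-6
obs B: pose=(8,-4,E) → sL=40/221, sR=8/49, mL=192/10829, mR=-2748/10829
sensor matrix S = [[2, 5], [40/221, 8/49]]; det S = -6264/10829
solve [mL_A; mL_B] = S·[w00; w01] and [mR_A; mR_B] = S·[w10; w11]:
  w00 = 1, w01 = -1, w10 = -1/2, w11 = -1

1 -1 -1/2 -1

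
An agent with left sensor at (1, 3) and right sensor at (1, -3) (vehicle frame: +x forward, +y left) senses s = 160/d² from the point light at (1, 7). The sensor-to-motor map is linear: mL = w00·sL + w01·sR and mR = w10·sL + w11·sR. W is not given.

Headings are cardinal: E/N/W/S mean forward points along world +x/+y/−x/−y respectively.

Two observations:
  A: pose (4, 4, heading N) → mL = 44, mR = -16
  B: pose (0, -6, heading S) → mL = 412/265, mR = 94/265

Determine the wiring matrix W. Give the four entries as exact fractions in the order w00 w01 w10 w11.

obs A: pose=(4,4,N) → sL=40, sR=4, mL=44, mR=-16
obs B: pose=(0,-6,S) → sL=4/5, sR=40/53, mL=412/265, mR=94/265
sensor matrix S = [[40, 4], [4/5, 40/53]]; det S = 7152/265
solve [mL_A; mL_B] = S·[w00; w01] and [mR_A; mR_B] = S·[w10; w11]:
  w00 = 1, w01 = 1, w10 = -1/2, w11 = 1

1 1 -1/2 1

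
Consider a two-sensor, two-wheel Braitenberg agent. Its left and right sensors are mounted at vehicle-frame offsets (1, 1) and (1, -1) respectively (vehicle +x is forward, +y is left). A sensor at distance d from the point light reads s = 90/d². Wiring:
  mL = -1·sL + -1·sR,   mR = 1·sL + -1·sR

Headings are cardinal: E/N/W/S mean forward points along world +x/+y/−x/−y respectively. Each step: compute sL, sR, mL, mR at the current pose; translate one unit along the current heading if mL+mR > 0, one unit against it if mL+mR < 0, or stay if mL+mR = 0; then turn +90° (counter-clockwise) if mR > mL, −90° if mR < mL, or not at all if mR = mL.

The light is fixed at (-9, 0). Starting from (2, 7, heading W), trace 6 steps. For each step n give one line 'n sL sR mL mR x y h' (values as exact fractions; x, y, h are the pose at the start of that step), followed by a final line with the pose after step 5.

n=0: pose=(2,7,W); sL=45/68, sR=45/82; mL=-3375/2788, mR=315/2788; mL+mR=-45/41 → advance -1; mR−mL=45/34 → turn +1·90°
n=1: pose=(3,7,S); sL=18/41, sR=90/157; mL=-6516/6437, mR=-864/6437; mL+mR=-180/157 → advance -1; mR−mL=36/41 → turn +1·90°
n=2: pose=(3,8,E); sL=9/25, sR=45/109; mL=-2106/2725, mR=-144/2725; mL+mR=-90/109 → advance -1; mR−mL=18/25 → turn +1·90°
n=3: pose=(2,8,N); sL=90/181, sR=2/5; mL=-812/905, mR=88/905; mL+mR=-4/5 → advance -1; mR−mL=180/181 → turn +1·90°
n=4: pose=(2,7,W); sL=45/68, sR=45/82; mL=-3375/2788, mR=315/2788; mL+mR=-45/41 → advance -1; mR−mL=45/34 → turn +1·90°
n=5: pose=(3,7,S); sL=18/41, sR=90/157; mL=-6516/6437, mR=-864/6437; mL+mR=-180/157 → advance -1; mR−mL=36/41 → turn +1·90°

0 45/68 45/82 -3375/2788 315/2788 2 7 W
1 18/41 90/157 -6516/6437 -864/6437 3 7 S
2 9/25 45/109 -2106/2725 -144/2725 3 8 E
3 90/181 2/5 -812/905 88/905 2 8 N
4 45/68 45/82 -3375/2788 315/2788 2 7 W
5 18/41 90/157 -6516/6437 -864/6437 3 7 S
final 3 8 E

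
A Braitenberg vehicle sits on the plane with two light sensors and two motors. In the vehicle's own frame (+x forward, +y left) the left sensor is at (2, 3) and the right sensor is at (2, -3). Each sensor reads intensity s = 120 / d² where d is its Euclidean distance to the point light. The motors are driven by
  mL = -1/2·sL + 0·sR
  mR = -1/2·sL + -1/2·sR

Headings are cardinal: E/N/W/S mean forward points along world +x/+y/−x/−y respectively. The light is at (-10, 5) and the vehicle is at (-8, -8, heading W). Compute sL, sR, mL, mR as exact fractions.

left sensor world pos  = (-10, -11); dL² = 256
right sensor world pos = (-10, -5); dR² = 100
sL = 120/256 = 15/32
sR = 120/100 = 6/5
mL = -1/2·sL + 0·sR = -15/64
mR = -1/2·sL + -1/2·sR = -267/320

15/32 6/5 -15/64 -267/320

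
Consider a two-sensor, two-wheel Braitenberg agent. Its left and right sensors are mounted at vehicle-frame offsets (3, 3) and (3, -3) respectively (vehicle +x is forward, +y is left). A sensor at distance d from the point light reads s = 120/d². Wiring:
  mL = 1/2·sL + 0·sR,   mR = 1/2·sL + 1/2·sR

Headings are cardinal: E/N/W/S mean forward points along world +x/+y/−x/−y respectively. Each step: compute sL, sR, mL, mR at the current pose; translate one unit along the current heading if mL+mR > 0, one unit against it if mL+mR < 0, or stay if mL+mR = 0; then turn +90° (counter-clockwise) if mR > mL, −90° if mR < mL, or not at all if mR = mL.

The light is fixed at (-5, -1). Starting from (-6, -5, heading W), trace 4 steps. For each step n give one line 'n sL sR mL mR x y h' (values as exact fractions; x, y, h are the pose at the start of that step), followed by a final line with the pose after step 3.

0 24/13 120/17 12/13 984/221 -6 -5 W
1 12/5 60/37 6/5 372/185 -7 -5 S
2 24 24/13 12 168/13 -7 -6 E
3 6 15 3 21/2 -6 -6 N
final -6 -5 W

n=0: pose=(-6,-5,W); sL=24/13, sR=120/17; mL=12/13, mR=984/221; mL+mR=1188/221 → advance +1; mR−mL=60/17 → turn +1·90°
n=1: pose=(-7,-5,S); sL=12/5, sR=60/37; mL=6/5, mR=372/185; mL+mR=594/185 → advance +1; mR−mL=30/37 → turn +1·90°
n=2: pose=(-7,-6,E); sL=24, sR=24/13; mL=12, mR=168/13; mL+mR=324/13 → advance +1; mR−mL=12/13 → turn +1·90°
n=3: pose=(-6,-6,N); sL=6, sR=15; mL=3, mR=21/2; mL+mR=27/2 → advance +1; mR−mL=15/2 → turn +1·90°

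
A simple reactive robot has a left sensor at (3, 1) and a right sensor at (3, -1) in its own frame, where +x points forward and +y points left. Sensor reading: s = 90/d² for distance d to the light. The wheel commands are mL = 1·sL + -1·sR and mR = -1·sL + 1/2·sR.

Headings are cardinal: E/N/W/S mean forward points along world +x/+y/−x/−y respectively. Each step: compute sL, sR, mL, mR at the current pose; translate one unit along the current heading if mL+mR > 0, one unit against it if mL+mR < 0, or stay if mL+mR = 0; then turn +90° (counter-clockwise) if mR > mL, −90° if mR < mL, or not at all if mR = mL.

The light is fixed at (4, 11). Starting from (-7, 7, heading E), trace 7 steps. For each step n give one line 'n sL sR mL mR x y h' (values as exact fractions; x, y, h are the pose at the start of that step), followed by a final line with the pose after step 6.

n=0: pose=(-7,7,E); sL=90/73, sR=90/89; mL=1440/6497, mR=-4725/6497; mL+mR=-45/89 → advance -1; mR−mL=-6165/6497 → turn -1·90°
n=1: pose=(-8,7,S); sL=9/17, sR=45/109; mL=216/1853, mR=-1197/3706; mL+mR=-45/218 → advance -1; mR−mL=-1629/3706 → turn -1·90°
n=2: pose=(-8,8,W); sL=90/241, sR=90/229; mL=-1080/55189, mR=-9765/55189; mL+mR=-45/229 → advance -1; mR−mL=-8685/55189 → turn -1·90°
n=3: pose=(-7,8,N); sL=5/8, sR=9/10; mL=-11/40, mR=-7/40; mL+mR=-9/20 → advance -1; mR−mL=1/10 → turn +1·90°
n=4: pose=(-7,7,W); sL=90/221, sR=18/41; mL=-288/9061, mR=-1701/9061; mL+mR=-9/41 → advance -1; mR−mL=-1413/9061 → turn -1·90°
n=5: pose=(-6,7,N); sL=45/61, sR=45/41; mL=-900/2501, mR=-945/5002; mL+mR=-45/82 → advance -1; mR−mL=855/5002 → turn +1·90°
n=6: pose=(-6,6,W); sL=18/41, sR=18/37; mL=-72/1517, mR=-297/1517; mL+mR=-9/37 → advance -1; mR−mL=-225/1517 → turn -1·90°

0 90/73 90/89 1440/6497 -4725/6497 -7 7 E
1 9/17 45/109 216/1853 -1197/3706 -8 7 S
2 90/241 90/229 -1080/55189 -9765/55189 -8 8 W
3 5/8 9/10 -11/40 -7/40 -7 8 N
4 90/221 18/41 -288/9061 -1701/9061 -7 7 W
5 45/61 45/41 -900/2501 -945/5002 -6 7 N
6 18/41 18/37 -72/1517 -297/1517 -6 6 W
final -5 6 N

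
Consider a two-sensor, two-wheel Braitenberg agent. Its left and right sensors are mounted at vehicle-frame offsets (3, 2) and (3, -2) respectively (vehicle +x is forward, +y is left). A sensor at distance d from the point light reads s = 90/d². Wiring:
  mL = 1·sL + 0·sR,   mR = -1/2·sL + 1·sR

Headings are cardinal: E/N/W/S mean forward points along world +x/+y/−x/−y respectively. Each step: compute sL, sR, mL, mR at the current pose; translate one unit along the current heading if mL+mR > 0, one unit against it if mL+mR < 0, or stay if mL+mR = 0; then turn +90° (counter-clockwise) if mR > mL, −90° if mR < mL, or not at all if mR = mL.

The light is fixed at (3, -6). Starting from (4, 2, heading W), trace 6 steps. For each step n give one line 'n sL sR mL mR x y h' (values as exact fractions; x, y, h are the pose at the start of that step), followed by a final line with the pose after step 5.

n=0: pose=(4,2,W); sL=9/4, sR=45/52; mL=9/4, mR=-27/104; mL+mR=207/104 → advance +1; mR−mL=-261/104 → turn -1·90°
n=1: pose=(3,2,N); sL=18/25, sR=18/25; mL=18/25, mR=9/25; mL+mR=27/25 → advance +1; mR−mL=-9/25 → turn -1·90°
n=2: pose=(3,3,E); sL=9/13, sR=45/29; mL=9/13, mR=909/754; mL+mR=1431/754 → advance +1; mR−mL=387/754 → turn +1·90°
n=3: pose=(4,3,N); sL=18/29, sR=10/17; mL=18/29, mR=137/493; mL+mR=443/493 → advance +1; mR−mL=-169/493 → turn -1·90°
n=4: pose=(4,4,E); sL=9/16, sR=9/8; mL=9/16, mR=27/32; mL+mR=45/32 → advance +1; mR−mL=9/32 → turn +1·90°
n=5: pose=(5,4,N); sL=90/169, sR=18/37; mL=90/169, mR=1377/6253; mL+mR=4707/6253 → advance +1; mR−mL=-1953/6253 → turn -1·90°

0 9/4 45/52 9/4 -27/104 4 2 W
1 18/25 18/25 18/25 9/25 3 2 N
2 9/13 45/29 9/13 909/754 3 3 E
3 18/29 10/17 18/29 137/493 4 3 N
4 9/16 9/8 9/16 27/32 4 4 E
5 90/169 18/37 90/169 1377/6253 5 4 N
final 5 5 E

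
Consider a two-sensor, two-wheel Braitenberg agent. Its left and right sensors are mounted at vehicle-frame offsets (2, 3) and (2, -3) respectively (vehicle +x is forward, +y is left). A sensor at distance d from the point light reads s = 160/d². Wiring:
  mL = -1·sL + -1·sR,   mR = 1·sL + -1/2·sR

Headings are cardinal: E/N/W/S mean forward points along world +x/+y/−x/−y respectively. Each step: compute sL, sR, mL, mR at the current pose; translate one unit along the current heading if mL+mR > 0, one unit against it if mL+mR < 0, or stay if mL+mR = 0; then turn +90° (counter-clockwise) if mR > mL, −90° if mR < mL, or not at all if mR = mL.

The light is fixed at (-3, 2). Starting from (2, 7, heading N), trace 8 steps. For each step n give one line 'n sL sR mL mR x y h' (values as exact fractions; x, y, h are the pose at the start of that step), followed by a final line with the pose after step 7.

0 160/53 160/113 -26560/5989 13840/5989 2 7 N
1 16 80/29 -544/29 424/29 2 6 W
2 32/17 160/13 -3136/221 -944/221 3 6 S
3 5/4 40/17 -245/68 5/68 3 7 E
4 160/53 160/113 -26560/5989 13840/5989 2 7 N
5 16 80/29 -544/29 424/29 2 6 W
6 32/17 160/13 -3136/221 -944/221 3 6 S
7 5/4 40/17 -245/68 5/68 3 7 E
final 2 7 N

n=0: pose=(2,7,N); sL=160/53, sR=160/113; mL=-26560/5989, mR=13840/5989; mL+mR=-240/113 → advance -1; mR−mL=40400/5989 → turn +1·90°
n=1: pose=(2,6,W); sL=16, sR=80/29; mL=-544/29, mR=424/29; mL+mR=-120/29 → advance -1; mR−mL=968/29 → turn +1·90°
n=2: pose=(3,6,S); sL=32/17, sR=160/13; mL=-3136/221, mR=-944/221; mL+mR=-240/13 → advance -1; mR−mL=2192/221 → turn +1·90°
n=3: pose=(3,7,E); sL=5/4, sR=40/17; mL=-245/68, mR=5/68; mL+mR=-60/17 → advance -1; mR−mL=125/34 → turn +1·90°
n=4: pose=(2,7,N); sL=160/53, sR=160/113; mL=-26560/5989, mR=13840/5989; mL+mR=-240/113 → advance -1; mR−mL=40400/5989 → turn +1·90°
n=5: pose=(2,6,W); sL=16, sR=80/29; mL=-544/29, mR=424/29; mL+mR=-120/29 → advance -1; mR−mL=968/29 → turn +1·90°
n=6: pose=(3,6,S); sL=32/17, sR=160/13; mL=-3136/221, mR=-944/221; mL+mR=-240/13 → advance -1; mR−mL=2192/221 → turn +1·90°
n=7: pose=(3,7,E); sL=5/4, sR=40/17; mL=-245/68, mR=5/68; mL+mR=-60/17 → advance -1; mR−mL=125/34 → turn +1·90°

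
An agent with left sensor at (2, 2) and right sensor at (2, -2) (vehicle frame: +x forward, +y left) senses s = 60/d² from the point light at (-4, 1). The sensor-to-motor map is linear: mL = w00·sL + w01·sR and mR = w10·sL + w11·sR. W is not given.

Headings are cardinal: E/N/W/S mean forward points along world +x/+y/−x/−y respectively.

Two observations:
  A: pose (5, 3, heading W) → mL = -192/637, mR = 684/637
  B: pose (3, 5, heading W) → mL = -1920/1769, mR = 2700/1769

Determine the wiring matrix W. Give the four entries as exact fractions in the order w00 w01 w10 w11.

-1 1 1/2 1/2

obs A: pose=(5,3,W) → sL=60/49, sR=12/13, mL=-192/637, mR=684/637
obs B: pose=(3,5,W) → sL=60/29, sR=60/61, mL=-1920/1769, mR=2700/1769
sensor matrix S = [[60/49, 12/13], [60/29, 60/61]]; det S = -794880/1126853
solve [mL_A; mL_B] = S·[w00; w01] and [mR_A; mR_B] = S·[w10; w11]:
  w00 = -1, w01 = 1, w10 = 1/2, w11 = 1/2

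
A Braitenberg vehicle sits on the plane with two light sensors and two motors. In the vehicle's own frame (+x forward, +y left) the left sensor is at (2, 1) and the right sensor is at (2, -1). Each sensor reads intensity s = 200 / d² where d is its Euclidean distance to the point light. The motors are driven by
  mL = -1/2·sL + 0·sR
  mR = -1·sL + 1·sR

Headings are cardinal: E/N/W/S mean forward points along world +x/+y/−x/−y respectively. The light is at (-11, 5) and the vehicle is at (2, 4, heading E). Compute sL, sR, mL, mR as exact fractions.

8/9 200/229 -4/9 -32/2061

left sensor world pos  = (4, 5); dL² = 225
right sensor world pos = (4, 3); dR² = 229
sL = 200/225 = 8/9
sR = 200/229 = 200/229
mL = -1/2·sL + 0·sR = -4/9
mR = -1·sL + 1·sR = -32/2061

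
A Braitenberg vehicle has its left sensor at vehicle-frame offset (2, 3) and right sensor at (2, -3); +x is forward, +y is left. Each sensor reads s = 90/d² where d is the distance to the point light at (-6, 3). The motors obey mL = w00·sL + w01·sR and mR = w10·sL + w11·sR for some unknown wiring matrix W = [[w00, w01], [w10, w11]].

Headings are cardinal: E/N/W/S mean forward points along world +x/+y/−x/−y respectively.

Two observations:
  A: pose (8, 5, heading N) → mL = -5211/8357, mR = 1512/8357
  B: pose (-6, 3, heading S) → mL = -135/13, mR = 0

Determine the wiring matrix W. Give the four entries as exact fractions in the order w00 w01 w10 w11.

-1/2 -1 1/2 -1/2

obs A: pose=(8,5,N) → sL=90/137, sR=18/61, mL=-5211/8357, mR=1512/8357
obs B: pose=(-6,3,S) → sL=90/13, sR=90/13, mL=-135/13, mR=0
sensor matrix S = [[90/137, 18/61], [90/13, 90/13]]; det S = 272160/108641
solve [mL_A; mL_B] = S·[w00; w01] and [mR_A; mR_B] = S·[w10; w11]:
  w00 = -1/2, w01 = -1, w10 = 1/2, w11 = -1/2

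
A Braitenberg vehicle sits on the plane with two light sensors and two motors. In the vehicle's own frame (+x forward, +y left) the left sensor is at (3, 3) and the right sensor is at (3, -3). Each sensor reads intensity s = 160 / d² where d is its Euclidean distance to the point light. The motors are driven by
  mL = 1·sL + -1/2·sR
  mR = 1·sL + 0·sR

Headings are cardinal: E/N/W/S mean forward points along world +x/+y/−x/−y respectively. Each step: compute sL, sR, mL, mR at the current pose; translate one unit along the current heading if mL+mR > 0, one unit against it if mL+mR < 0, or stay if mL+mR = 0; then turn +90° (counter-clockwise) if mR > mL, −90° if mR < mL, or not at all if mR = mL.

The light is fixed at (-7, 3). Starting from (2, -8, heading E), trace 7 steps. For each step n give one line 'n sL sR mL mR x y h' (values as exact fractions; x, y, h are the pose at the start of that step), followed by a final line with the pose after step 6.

n=0: pose=(2,-8,E); sL=10/13, sR=8/17; mL=118/221, mR=10/13; mL+mR=288/221 → advance +1; mR−mL=4/17 → turn +1·90°
n=1: pose=(3,-8,N); sL=160/113, sR=160/233; mL=28240/26329, mR=160/113; mL+mR=65520/26329 → advance +1; mR−mL=80/233 → turn +1·90°
n=2: pose=(3,-7,W); sL=80/109, sR=80/49; mL=-440/5341, mR=80/109; mL+mR=3480/5341 → advance +1; mR−mL=40/49 → turn +1·90°
n=3: pose=(2,-7,S); sL=160/313, sR=32/41; mL=1552/12833, mR=160/313; mL+mR=8112/12833 → advance +1; mR−mL=16/41 → turn +1·90°
n=4: pose=(2,-8,E); sL=10/13, sR=8/17; mL=118/221, mR=10/13; mL+mR=288/221 → advance +1; mR−mL=4/17 → turn +1·90°
n=5: pose=(3,-8,N); sL=160/113, sR=160/233; mL=28240/26329, mR=160/113; mL+mR=65520/26329 → advance +1; mR−mL=80/233 → turn +1·90°
n=6: pose=(3,-7,W); sL=80/109, sR=80/49; mL=-440/5341, mR=80/109; mL+mR=3480/5341 → advance +1; mR−mL=40/49 → turn +1·90°

0 10/13 8/17 118/221 10/13 2 -8 E
1 160/113 160/233 28240/26329 160/113 3 -8 N
2 80/109 80/49 -440/5341 80/109 3 -7 W
3 160/313 32/41 1552/12833 160/313 2 -7 S
4 10/13 8/17 118/221 10/13 2 -8 E
5 160/113 160/233 28240/26329 160/113 3 -8 N
6 80/109 80/49 -440/5341 80/109 3 -7 W
final 2 -7 S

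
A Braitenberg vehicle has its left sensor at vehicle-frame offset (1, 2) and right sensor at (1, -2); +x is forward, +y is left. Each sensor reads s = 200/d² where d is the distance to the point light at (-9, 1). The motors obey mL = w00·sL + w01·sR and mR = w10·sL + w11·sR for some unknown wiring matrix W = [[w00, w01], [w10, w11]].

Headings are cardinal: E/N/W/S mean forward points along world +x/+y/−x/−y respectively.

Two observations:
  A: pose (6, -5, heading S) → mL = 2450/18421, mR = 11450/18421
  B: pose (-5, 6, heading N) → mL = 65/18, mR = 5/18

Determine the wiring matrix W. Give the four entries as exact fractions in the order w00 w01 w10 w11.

obs A: pose=(6,-5,S) → sL=100/169, sR=100/109, mL=2450/18421, mR=11450/18421
obs B: pose=(-5,6,N) → sL=5, sR=25/9, mL=65/18, mR=5/18
sensor matrix S = [[100/169, 100/109], [5, 25/9]]; det S = -488000/165789
solve [mL_A; mL_B] = S·[w00; w01] and [mR_A; mR_B] = S·[w10; w11]:
  w00 = 1, w01 = -1/2, w10 = -1/2, w11 = 1

1 -1/2 -1/2 1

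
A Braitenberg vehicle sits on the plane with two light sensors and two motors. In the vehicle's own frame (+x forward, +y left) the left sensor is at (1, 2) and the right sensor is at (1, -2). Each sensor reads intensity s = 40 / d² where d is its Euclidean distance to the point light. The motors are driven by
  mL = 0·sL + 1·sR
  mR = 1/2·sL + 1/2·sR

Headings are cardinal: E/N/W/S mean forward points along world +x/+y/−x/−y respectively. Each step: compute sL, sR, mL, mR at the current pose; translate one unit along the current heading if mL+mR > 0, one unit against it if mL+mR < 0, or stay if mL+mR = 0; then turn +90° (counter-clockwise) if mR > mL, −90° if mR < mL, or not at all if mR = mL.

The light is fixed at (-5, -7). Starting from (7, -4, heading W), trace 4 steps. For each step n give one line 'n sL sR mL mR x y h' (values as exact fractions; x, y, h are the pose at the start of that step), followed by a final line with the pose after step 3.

n=0: pose=(7,-4,W); sL=20/61, sR=20/73; mL=20/73, mR=1340/4453; mL+mR=2560/4453 → advance +1; mR−mL=120/4453 → turn +1·90°
n=1: pose=(6,-4,S); sL=40/173, sR=8/17; mL=8/17, mR=1032/2941; mL+mR=2416/2941 → advance +1; mR−mL=-352/2941 → turn -1·90°
n=2: pose=(6,-5,W); sL=2/5, sR=10/29; mL=10/29, mR=54/145; mL+mR=104/145 → advance +1; mR−mL=4/145 → turn +1·90°
n=3: pose=(5,-5,S); sL=8/29, sR=8/13; mL=8/13, mR=168/377; mL+mR=400/377 → advance +1; mR−mL=-64/377 → turn -1·90°

0 20/61 20/73 20/73 1340/4453 7 -4 W
1 40/173 8/17 8/17 1032/2941 6 -4 S
2 2/5 10/29 10/29 54/145 6 -5 W
3 8/29 8/13 8/13 168/377 5 -5 S
final 5 -6 W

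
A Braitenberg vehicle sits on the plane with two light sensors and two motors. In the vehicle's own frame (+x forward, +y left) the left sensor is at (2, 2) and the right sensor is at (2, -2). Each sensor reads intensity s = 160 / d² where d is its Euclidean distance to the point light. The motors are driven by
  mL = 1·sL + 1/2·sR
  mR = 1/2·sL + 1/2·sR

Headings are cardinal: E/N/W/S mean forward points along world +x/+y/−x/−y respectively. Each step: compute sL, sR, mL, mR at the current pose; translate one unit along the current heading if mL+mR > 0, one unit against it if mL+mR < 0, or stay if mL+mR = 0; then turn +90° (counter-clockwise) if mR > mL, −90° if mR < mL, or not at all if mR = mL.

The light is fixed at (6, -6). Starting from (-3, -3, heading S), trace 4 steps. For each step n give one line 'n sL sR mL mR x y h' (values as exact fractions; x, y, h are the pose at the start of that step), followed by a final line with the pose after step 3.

0 16/5 80/61 1176/305 688/305 -3 -3 S
1 160/121 160/137 31600/16577 20640/16577 -3 -4 W
2 1 2 2 3/2 -4 -4 N
3 160/89 32/13 3504/1157 2464/1157 -4 -3 E
final -3 -3 S

n=0: pose=(-3,-3,S); sL=16/5, sR=80/61; mL=1176/305, mR=688/305; mL+mR=1864/305 → advance +1; mR−mL=-8/5 → turn -1·90°
n=1: pose=(-3,-4,W); sL=160/121, sR=160/137; mL=31600/16577, mR=20640/16577; mL+mR=52240/16577 → advance +1; mR−mL=-80/121 → turn -1·90°
n=2: pose=(-4,-4,N); sL=1, sR=2; mL=2, mR=3/2; mL+mR=7/2 → advance +1; mR−mL=-1/2 → turn -1·90°
n=3: pose=(-4,-3,E); sL=160/89, sR=32/13; mL=3504/1157, mR=2464/1157; mL+mR=5968/1157 → advance +1; mR−mL=-80/89 → turn -1·90°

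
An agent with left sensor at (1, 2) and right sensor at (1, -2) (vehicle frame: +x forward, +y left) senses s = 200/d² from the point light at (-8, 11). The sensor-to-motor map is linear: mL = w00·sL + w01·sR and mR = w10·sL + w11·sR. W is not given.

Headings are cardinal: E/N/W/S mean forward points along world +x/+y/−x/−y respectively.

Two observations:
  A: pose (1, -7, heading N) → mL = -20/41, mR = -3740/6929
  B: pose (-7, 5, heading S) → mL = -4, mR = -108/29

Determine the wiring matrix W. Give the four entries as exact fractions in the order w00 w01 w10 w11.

obs A: pose=(1,-7,N) → sL=100/169, sR=20/41, mL=-20/41, mR=-3740/6929
obs B: pose=(-7,5,S) → sL=100/29, sR=4, mL=-4, mR=-108/29
sensor matrix S = [[100/169, 20/41], [100/29, 4]]; det S = 137600/200941
solve [mL_A; mL_B] = S·[w00; w01] and [mR_A; mR_B] = S·[w10; w11]:
  w00 = 0, w01 = -1, w10 = -1/2, w11 = -1/2

0 -1 -1/2 -1/2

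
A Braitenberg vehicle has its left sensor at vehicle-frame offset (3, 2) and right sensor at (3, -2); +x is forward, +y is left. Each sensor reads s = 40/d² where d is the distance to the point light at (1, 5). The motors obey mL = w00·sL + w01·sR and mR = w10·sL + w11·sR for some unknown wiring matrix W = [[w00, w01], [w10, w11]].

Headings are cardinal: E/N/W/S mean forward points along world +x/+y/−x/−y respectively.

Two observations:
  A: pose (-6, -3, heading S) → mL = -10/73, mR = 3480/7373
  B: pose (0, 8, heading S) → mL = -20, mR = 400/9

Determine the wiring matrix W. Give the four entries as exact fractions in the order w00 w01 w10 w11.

-1/2 0 1 1

obs A: pose=(-6,-3,S) → sL=20/73, sR=20/101, mL=-10/73, mR=3480/7373
obs B: pose=(0,8,S) → sL=40, sR=40/9, mL=-20, mR=400/9
sensor matrix S = [[20/73, 20/101], [40, 40/9]]; det S = -444800/66357
solve [mL_A; mL_B] = S·[w00; w01] and [mR_A; mR_B] = S·[w10; w11]:
  w00 = -1/2, w01 = 0, w10 = 1, w11 = 1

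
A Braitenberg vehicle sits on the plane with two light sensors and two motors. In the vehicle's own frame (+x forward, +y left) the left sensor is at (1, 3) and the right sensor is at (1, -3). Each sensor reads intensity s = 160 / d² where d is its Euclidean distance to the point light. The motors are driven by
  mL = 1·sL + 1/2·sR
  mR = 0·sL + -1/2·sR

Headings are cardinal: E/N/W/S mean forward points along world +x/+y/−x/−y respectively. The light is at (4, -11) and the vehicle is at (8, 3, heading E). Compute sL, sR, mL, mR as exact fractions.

80/157 80/73 12120/11461 -40/73

left sensor world pos  = (9, 6); dL² = 314
right sensor world pos = (9, 0); dR² = 146
sL = 160/314 = 80/157
sR = 160/146 = 80/73
mL = 1·sL + 1/2·sR = 12120/11461
mR = 0·sL + -1/2·sR = -40/73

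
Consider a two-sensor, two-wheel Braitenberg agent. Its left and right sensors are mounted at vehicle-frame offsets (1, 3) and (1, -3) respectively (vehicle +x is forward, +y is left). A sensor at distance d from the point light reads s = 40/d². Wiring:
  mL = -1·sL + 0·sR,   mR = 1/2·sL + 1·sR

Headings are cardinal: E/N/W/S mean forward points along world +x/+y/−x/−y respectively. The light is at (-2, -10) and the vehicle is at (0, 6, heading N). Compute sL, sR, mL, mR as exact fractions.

left sensor world pos  = (-3, 7); dL² = 290
right sensor world pos = (3, 7); dR² = 314
sL = 40/290 = 4/29
sR = 40/314 = 20/157
mL = -1·sL + 0·sR = -4/29
mR = 1/2·sL + 1·sR = 894/4553

4/29 20/157 -4/29 894/4553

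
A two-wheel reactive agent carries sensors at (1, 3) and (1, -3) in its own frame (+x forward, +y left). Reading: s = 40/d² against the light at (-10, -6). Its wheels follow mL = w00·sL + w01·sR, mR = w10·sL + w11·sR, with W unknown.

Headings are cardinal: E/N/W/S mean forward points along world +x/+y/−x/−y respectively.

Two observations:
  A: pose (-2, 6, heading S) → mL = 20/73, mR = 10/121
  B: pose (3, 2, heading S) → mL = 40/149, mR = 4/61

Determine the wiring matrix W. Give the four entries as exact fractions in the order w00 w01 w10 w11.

0 1 1/2 0

obs A: pose=(-2,6,S) → sL=20/121, sR=20/73, mL=20/73, mR=10/121
obs B: pose=(3,2,S) → sL=8/61, sR=40/149, mL=40/149, mR=4/61
sensor matrix S = [[20/121, 20/73], [8/61, 40/149]]; det S = 677760/80283137
solve [mL_A; mL_B] = S·[w00; w01] and [mR_A; mR_B] = S·[w10; w11]:
  w00 = 0, w01 = 1, w10 = 1/2, w11 = 0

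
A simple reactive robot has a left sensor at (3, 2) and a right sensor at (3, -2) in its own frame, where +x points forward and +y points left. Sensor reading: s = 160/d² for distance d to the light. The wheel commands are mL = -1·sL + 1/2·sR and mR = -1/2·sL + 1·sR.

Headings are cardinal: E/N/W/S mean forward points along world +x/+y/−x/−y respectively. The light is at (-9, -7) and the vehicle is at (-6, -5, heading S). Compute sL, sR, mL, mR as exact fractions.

left sensor world pos  = (-4, -8); dL² = 26
right sensor world pos = (-8, -8); dR² = 2
sL = 160/26 = 80/13
sR = 160/2 = 80
mL = -1·sL + 1/2·sR = 440/13
mR = -1/2·sL + 1·sR = 1000/13

80/13 80 440/13 1000/13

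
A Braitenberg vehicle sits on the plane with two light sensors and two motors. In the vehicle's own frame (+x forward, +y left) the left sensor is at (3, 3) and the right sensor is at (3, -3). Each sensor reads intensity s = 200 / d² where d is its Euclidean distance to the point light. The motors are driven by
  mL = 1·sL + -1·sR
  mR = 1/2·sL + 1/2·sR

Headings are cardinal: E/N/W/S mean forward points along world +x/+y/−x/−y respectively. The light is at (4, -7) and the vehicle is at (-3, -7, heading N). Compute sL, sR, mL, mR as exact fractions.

left sensor world pos  = (-6, -4); dL² = 109
right sensor world pos = (0, -4); dR² = 25
sL = 200/109 = 200/109
sR = 200/25 = 8
mL = 1·sL + -1·sR = -672/109
mR = 1/2·sL + 1/2·sR = 536/109

200/109 8 -672/109 536/109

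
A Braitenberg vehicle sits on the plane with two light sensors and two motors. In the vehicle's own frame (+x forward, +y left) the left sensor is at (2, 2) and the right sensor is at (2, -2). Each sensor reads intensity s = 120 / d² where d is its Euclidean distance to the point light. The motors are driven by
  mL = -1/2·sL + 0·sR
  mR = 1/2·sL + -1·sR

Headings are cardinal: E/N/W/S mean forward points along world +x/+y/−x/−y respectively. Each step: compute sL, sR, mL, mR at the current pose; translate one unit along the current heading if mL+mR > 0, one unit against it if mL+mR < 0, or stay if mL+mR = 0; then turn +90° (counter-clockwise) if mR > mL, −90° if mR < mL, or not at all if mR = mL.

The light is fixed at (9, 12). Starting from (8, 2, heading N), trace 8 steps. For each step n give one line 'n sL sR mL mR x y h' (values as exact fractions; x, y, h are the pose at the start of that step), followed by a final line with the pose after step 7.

n=0: pose=(8,2,N); sL=120/73, sR=24/13; mL=-60/73, mR=-972/949; mL+mR=-24/13 → advance -1; mR−mL=-192/949 → turn -1·90°
n=1: pose=(8,1,E); sL=60/41, sR=12/17; mL=-30/41, mR=18/697; mL+mR=-12/17 → advance -1; mR−mL=528/697 → turn +1·90°
n=2: pose=(7,1,N); sL=120/97, sR=40/27; mL=-60/97, mR=-2260/2619; mL+mR=-40/27 → advance -1; mR−mL=-640/2619 → turn -1·90°
n=3: pose=(7,0,E); sL=6/5, sR=30/49; mL=-3/5, mR=-3/245; mL+mR=-30/49 → advance -1; mR−mL=144/245 → turn +1·90°
n=4: pose=(6,0,N); sL=24/25, sR=120/101; mL=-12/25, mR=-1788/2525; mL+mR=-120/101 → advance -1; mR−mL=-576/2525 → turn -1·90°
n=5: pose=(6,-1,E); sL=60/61, sR=60/113; mL=-30/61, mR=-270/6893; mL+mR=-60/113 → advance -1; mR−mL=3120/6893 → turn +1·90°
n=6: pose=(5,-1,N); sL=120/157, sR=24/25; mL=-60/157, mR=-2268/3925; mL+mR=-24/25 → advance -1; mR−mL=-768/3925 → turn -1·90°
n=7: pose=(5,-2,E); sL=30/37, sR=6/13; mL=-15/37, mR=-27/481; mL+mR=-6/13 → advance -1; mR−mL=168/481 → turn +1·90°

0 120/73 24/13 -60/73 -972/949 8 2 N
1 60/41 12/17 -30/41 18/697 8 1 E
2 120/97 40/27 -60/97 -2260/2619 7 1 N
3 6/5 30/49 -3/5 -3/245 7 0 E
4 24/25 120/101 -12/25 -1788/2525 6 0 N
5 60/61 60/113 -30/61 -270/6893 6 -1 E
6 120/157 24/25 -60/157 -2268/3925 5 -1 N
7 30/37 6/13 -15/37 -27/481 5 -2 E
final 4 -2 N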